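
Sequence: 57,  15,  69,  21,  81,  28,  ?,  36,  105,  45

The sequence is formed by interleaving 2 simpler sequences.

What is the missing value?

93

Taking every 2nd term gives 2 separate tracks.
Subsequence A is 57, 69, 81, ?, 105, which is arithmetic with common difference +12.
Subsequence B is 15, 21, 28, 36, 45, which is triangular numbers n(n+1)/2 for n = 5, 6, ….
The gap is subsequence A's term 4; the rule gives 93.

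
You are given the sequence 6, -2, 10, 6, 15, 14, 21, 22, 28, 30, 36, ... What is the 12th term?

Taking every 2nd term gives 2 separate tracks.
Stream A: 6, 10, 15, 21, 28, 36. The triangular numbers T_3, T_4, ….
Stream B: -2, 6, 14, 22, 30. Arithmetic with common difference +8.
Position 12 → stream B, term 6 = 38.

38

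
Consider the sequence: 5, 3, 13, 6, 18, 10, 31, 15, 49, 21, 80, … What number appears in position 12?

Odd-indexed and even-indexed terms follow separate rules.
Subsequence A: 5, 13, 18, 31, 49, 80 — each term equals the sum of the previous two.
Subsequence B: 3, 6, 10, 15, 21 — triangular numbers starting at T_2.
The 12th slot belongs to subsequence B; its 6th term is 28.

28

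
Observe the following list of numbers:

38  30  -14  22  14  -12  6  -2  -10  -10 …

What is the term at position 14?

-34

The slot pattern repeats as AAB (period 3), so there are 2 interleaved tracks.
Track A: 38, 30, 22, 14, 6, -2, -10. Linear: a_n = 46 − 8·n.
Track B: -14, -12, -10. Adding 2 each time.
The 14th slot belongs to track A; its 10th term is -34.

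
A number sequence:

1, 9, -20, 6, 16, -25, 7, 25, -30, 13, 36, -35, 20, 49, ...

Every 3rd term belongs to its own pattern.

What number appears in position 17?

64

Split by position mod 3: positions 1, 4, 7, … form one track, and each other residue class forms its own.
Stream A: 1, 6, 7, 13, 20 — a Fibonacci-like recurrence a_n = a_{n-1} + a_{n-2}.
Stream B: 9, 16, 25, 36, 49 — consecutive squares n² from n = 3.
Stream C: -20, -25, -30, -35 — arithmetic, step −5.
Position 17 falls in stream B as its term 6, giving 64.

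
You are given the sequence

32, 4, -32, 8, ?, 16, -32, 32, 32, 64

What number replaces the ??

Taking every 2nd term gives 2 separate tracks.
Stream A = 32, -32, ?, -32, 32: alternating ±32.
Stream B = 4, 8, 16, 32, 64: powers 2^2, 2^3, 2^4, ….
The gap is stream A's term 3; the rule gives 32.

32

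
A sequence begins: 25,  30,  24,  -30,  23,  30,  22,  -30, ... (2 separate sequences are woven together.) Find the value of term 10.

The terms cycle through 2 interleaved subsequences.
Subsequence A: 25, 24, 23, 22 — subtracting 1 each time.
Subsequence B: 30, -30, 30, -30 — alternating ±30.
The 10th slot belongs to subsequence B; its 5th term is 30.

30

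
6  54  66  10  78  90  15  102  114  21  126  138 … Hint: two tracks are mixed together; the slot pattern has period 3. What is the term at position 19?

45

Positions follow the repeating pattern ABB; grouping by letter gives 2 tracks.
Track A = 6, 10, 15, 21: the triangular numbers T_3, T_4, ….
Track B = 54, 66, 78, 90, 102, 114, 126, 138: linear: a_n = 42 + 12·n.
Position 19 falls in track A as its term 7, giving 45.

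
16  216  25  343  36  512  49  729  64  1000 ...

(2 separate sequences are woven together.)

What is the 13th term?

Split by position mod 2 into 2 tracks.
Track A: 16, 25, 36, 49, 64. The squares 4², 5², 6², ….
Track B: 216, 343, 512, 729, 1000. Consecutive cubes n³ from n = 6.
Position 13 → track A, term 7 = 100.

100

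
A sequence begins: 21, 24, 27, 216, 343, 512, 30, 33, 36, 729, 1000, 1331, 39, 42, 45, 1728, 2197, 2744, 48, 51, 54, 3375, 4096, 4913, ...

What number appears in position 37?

Reading positions in blocks of 6 reveals the pattern AAABBB — 2 tracks woven together.
Track A is 21, 24, 27, 30, 33, 36, 39, 42, 45, 48, 51, 54, which is arithmetic with common difference +3.
Track B is 216, 343, 512, 729, 1000, 1331, 1728, 2197, 2744, 3375, 4096, 4913, which is perfect cubes starting at 6³.
Position 37 → track A, term 19 = 75.

75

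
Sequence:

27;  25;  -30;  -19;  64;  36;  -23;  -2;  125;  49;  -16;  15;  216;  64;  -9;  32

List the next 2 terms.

343, 81

Read the sequence 4 terms at a time; column i is its own pattern.
Subsequence A: 27, 64, 125, 216. Consecutive cubes n³ from n = 3.
Subsequence B: 25, 36, 49, 64. Consecutive squares n² from n = 5.
Subsequence C: -30, -23, -16, -9. Linear: a_n = -37 + 7·n.
Subsequence D: -19, -2, 15, 32. Arithmetic with common difference +17.
Position 17 falls in subsequence A as its term 5, giving 343.
Position 18 falls in subsequence B as its term 5, giving 81.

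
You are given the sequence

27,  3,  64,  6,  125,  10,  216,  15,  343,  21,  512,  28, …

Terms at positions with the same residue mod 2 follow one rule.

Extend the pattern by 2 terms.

Positions 1, 3, 5, … form one subsequence and positions 2, 4, 6, … form another.
Subsequence A: 27, 64, 125, 216, 343, 512 — perfect cubes starting at 3³.
Subsequence B: 3, 6, 10, 15, 21, 28 — triangular numbers n(n+1)/2 for n = 2, 3, ….
Position 13 falls in subsequence A as its term 7, giving 729.
Term 14 comes from subsequence B (its 7th entry): 36.

729, 36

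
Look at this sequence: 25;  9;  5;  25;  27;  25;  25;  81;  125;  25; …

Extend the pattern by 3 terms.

The terms cycle through 3 interleaved subsequences.
Stream A: 25, 25, 25, 25. The constant sequence 25.
Stream B: 9, 27, 81. Multiplying by 3 each time.
Stream C: 5, 25, 125. Successive powers of 5.
Position 11 → stream B, term 4 = 243.
Position 12 → stream C, term 4 = 625.
Position 13 falls in stream A as its term 5, giving 25.

243, 625, 25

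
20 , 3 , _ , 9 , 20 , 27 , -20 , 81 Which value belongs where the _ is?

Odd-indexed and even-indexed terms follow separate rules.
Track A: 20, ?, 20, -20 — alternating ±20.
Track B: 3, 9, 27, 81 — multiplying by 3 each time.
Track A's pattern makes the blank -20.

-20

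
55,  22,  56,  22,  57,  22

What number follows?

Positions 1, 3, 5, … form one subsequence and positions 2, 4, 6, … form another.
Track A = 55, 56, 57: arithmetic with common difference +1.
Track B = 22, 22, 22: the constant sequence 22.
Position 7 falls in track A as its term 4, giving 58.

58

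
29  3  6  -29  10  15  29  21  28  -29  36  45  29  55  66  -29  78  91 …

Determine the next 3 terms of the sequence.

29, 105, 120

Reading positions in blocks of 3 reveals the pattern ABB — 2 tracks woven together.
Subsequence A is 29, -29, 29, -29, 29, -29, which is alternating ±29.
Subsequence B is 3, 6, 10, 15, 21, 28, 36, 45, 55, 66, 78, 91, which is triangular numbers starting at T_2.
Position 19 → subsequence A, term 7 = 29.
Position 20 → subsequence B, term 13 = 105.
Term 21 comes from subsequence B (its 14th entry): 120.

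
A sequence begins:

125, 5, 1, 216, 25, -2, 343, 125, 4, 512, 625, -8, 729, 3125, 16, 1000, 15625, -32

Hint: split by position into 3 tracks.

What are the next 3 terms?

Taking every 3rd term gives 3 separate tracks.
Track A: 125, 216, 343, 512, 729, 1000. The cubes 5³, 6³, 7³, ….
Track B: 5, 25, 125, 625, 3125, 15625. Successive powers of 5.
Track C: 1, -2, 4, -8, 16, -32. Geometric with ratio -2.
Position 19 falls in track A as its term 7, giving 1331.
Position 20 → track B, term 7 = 78125.
Position 21 → track C, term 7 = 64.

1331, 78125, 64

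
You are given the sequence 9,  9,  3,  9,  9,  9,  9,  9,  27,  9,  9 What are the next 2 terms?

Positions follow the repeating pattern AAB; grouping by letter gives 2 tracks.
Track A = 9, 9, 9, 9, 9, 9, 9, 9: constant 9.
Track B = 3, 9, 27: powers of 3.
Term 12 comes from track B (its 4th entry): 81.
Term 13 comes from track A (its 9th entry): 9.

81, 9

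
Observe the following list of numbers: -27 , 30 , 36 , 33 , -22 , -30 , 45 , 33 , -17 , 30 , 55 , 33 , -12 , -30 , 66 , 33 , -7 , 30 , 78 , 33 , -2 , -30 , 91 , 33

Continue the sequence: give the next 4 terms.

Split by position mod 4: positions 1, 5, 9, … form one track, and each other residue class forms its own.
Subsequence A: -27, -22, -17, -12, -7, -2 — arithmetic, step +5.
Subsequence B: 30, -30, 30, -30, 30, -30 — the oscillation 30·(−1)^(n+1).
Subsequence C: 36, 45, 55, 66, 78, 91 — triangular numbers n(n+1)/2 for n = 8, 9, ….
Subsequence D: 33, 33, 33, 33, 33, 33 — the constant sequence 33.
Position 25 falls in subsequence A as its term 7, giving 3.
Term 26 comes from subsequence B (its 7th entry): 30.
Term 27 comes from subsequence C (its 7th entry): 105.
Position 28 falls in subsequence D as its term 7, giving 33.

3, 30, 105, 33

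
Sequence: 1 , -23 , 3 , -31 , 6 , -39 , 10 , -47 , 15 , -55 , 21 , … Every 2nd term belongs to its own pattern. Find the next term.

Split by position mod 2 into 2 tracks.
Subsequence A: 1, 3, 6, 10, 15, 21. The triangular numbers T_1, T_2, ….
Subsequence B: -23, -31, -39, -47, -55. Linear: a_n = -15 − 8·n.
Term 12 comes from subsequence B (its 6th entry): -63.

-63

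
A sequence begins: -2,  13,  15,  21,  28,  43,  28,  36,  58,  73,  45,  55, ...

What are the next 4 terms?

The slot pattern repeats as AABB (period 4), so there are 2 interleaved tracks.
Stream A: -2, 13, 28, 43, 58, 73 (linear: a_n = -17 + 15·n).
Stream B: 15, 21, 28, 36, 45, 55 (triangular numbers n(n+1)/2 for n = 5, 6, …).
Position 13 → stream A, term 7 = 88.
Position 14 falls in stream A as its term 8, giving 103.
Term 15 comes from stream B (its 7th entry): 66.
Term 16 comes from stream B (its 8th entry): 78.

88, 103, 66, 78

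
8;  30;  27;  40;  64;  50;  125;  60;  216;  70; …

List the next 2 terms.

Split by position mod 2 into 2 tracks.
Track A: 8, 27, 64, 125, 216 — consecutive cubes n³ from n = 2.
Track B: 30, 40, 50, 60, 70 — adding 10 each time.
The 11th slot belongs to track A; its 6th term is 343.
Position 12 falls in track B as its term 6, giving 80.

343, 80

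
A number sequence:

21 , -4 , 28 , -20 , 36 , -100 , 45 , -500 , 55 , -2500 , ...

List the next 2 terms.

66, -12500

Taking every 2nd term gives 2 separate tracks.
Track A: 21, 28, 36, 45, 55. Triangular numbers starting at T_6.
Track B: -4, -20, -100, -500, -2500. A geometric progression (common ratio 5).
Term 11 comes from track A (its 6th entry): 66.
Position 12 → track B, term 6 = -12500.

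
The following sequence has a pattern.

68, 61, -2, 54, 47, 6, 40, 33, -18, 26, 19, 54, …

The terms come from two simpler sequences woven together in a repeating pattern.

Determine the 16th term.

-2

The slot pattern repeats as AAB (period 3), so there are 2 interleaved tracks.
Subsequence A is 68, 61, 54, 47, 40, 33, 26, 19, which is linear: a_n = 75 − 7·n.
Subsequence B is -2, 6, -18, 54, which is a geometric progression (common ratio -3).
Term 16 comes from subsequence A (its 11th entry): -2.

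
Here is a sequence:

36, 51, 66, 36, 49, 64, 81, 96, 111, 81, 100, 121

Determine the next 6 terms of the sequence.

126, 141, 156, 144, 169, 196

The slot pattern repeats as AAABBB (period 6), so there are 2 interleaved tracks.
Subsequence A: 36, 51, 66, 81, 96, 111. Arithmetic, step +15.
Subsequence B: 36, 49, 64, 81, 100, 121. The squares 6², 7², 8², ….
Term 13 comes from subsequence A (its 7th entry): 126.
Position 14 falls in subsequence A as its term 8, giving 141.
Term 15 comes from subsequence A (its 9th entry): 156.
The 16th slot belongs to subsequence B; its 7th term is 144.
Position 17 falls in subsequence B as its term 8, giving 169.
Position 18 falls in subsequence B as its term 9, giving 196.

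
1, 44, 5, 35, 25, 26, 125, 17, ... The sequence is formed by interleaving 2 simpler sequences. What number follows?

The terms cycle through 2 interleaved subsequences.
Track A = 1, 5, 25, 125: successive powers of 5.
Track B = 44, 35, 26, 17: arithmetic, step −9.
Position 9 → track A, term 5 = 625.

625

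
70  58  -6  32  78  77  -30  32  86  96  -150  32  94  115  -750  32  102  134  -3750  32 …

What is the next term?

Split by position mod 4: positions 1, 5, 9, … form one track, and each other residue class forms its own.
Subsequence A: 70, 78, 86, 94, 102 (arithmetic with common difference +8).
Subsequence B: 58, 77, 96, 115, 134 (linear: a_n = 39 + 19·n).
Subsequence C: -6, -30, -150, -750, -3750 (geometric, ×5 each step).
Subsequence D: 32, 32, 32, 32, 32 (the constant sequence 32).
Position 21 → subsequence A, term 6 = 110.

110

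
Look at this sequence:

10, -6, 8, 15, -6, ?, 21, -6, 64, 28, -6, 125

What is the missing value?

27

The terms cycle through 3 interleaved subsequences.
Stream A: 10, 15, 21, 28 (triangular numbers n(n+1)/2 for n = 4, 5, …).
Stream B: -6, -6, -6, -6 (constant -6).
Stream C: 8, ?, 64, 125 (the cubes 2³, 3³, 4³, …).
Stream C's pattern makes the blank 27.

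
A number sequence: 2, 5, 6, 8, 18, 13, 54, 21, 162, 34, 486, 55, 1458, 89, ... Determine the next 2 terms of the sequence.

The terms cycle through 2 interleaved subsequences.
Stream A is 2, 6, 18, 54, 162, 486, 1458, which is geometric with ratio 3.
Stream B is 5, 8, 13, 21, 34, 55, 89, which is each term equals the sum of the previous two.
The 15th slot belongs to stream A; its 8th term is 4374.
Position 16 falls in stream B as its term 8, giving 144.

4374, 144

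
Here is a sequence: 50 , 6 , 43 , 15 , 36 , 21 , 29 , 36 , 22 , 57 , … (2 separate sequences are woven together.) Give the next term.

The terms cycle through 2 interleaved subsequences.
Track A is 50, 43, 36, 29, 22, which is arithmetic, step −7.
Track B is 6, 15, 21, 36, 57, which is Fibonacci-style (each term is the sum of the two before it).
Position 11 → track A, term 6 = 15.

15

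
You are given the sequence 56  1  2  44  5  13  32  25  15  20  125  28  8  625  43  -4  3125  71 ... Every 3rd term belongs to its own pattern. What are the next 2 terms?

Split by position mod 3 into 3 tracks.
Track A: 56, 44, 32, 20, 8, -4 — subtracting 12 each time.
Track B: 1, 5, 25, 125, 625, 3125 — powers 5^0, 5^1, 5^2, ….
Track C: 2, 13, 15, 28, 43, 71 — a Fibonacci-like recurrence a_n = a_{n-1} + a_{n-2}.
Position 19 → track A, term 7 = -16.
Term 20 comes from track B (its 7th entry): 15625.

-16, 15625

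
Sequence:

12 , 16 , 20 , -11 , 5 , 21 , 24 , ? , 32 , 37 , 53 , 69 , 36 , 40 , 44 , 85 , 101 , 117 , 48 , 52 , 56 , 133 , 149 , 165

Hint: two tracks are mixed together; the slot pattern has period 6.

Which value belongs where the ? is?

Positions follow the repeating pattern AAABBB; grouping by letter gives 2 tracks.
Track A = 12, 16, 20, 24, ?, 32, 36, 40, 44, 48, 52, 56: arithmetic, step +4.
Track B = -11, 5, 21, 37, 53, 69, 85, 101, 117, 133, 149, 165: adding 16 each time.
Filling track A at index 5 by its rule yields 28.

28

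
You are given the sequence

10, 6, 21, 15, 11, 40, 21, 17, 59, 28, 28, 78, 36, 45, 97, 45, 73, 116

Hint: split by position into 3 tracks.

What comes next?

Taking every 3rd term gives 3 separate tracks.
Track A is 10, 15, 21, 28, 36, 45, which is triangular numbers starting at T_4.
Track B is 6, 11, 17, 28, 45, 73, which is a Fibonacci-like recurrence a_n = a_{n-1} + a_{n-2}.
Track C is 21, 40, 59, 78, 97, 116, which is arithmetic with common difference +19.
The 19th slot belongs to track A; its 7th term is 55.

55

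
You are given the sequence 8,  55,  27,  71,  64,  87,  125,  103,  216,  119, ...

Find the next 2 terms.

The terms cycle through 2 interleaved subsequences.
Subsequence A = 8, 27, 64, 125, 216: perfect cubes starting at 2³.
Subsequence B = 55, 71, 87, 103, 119: arithmetic with common difference +16.
Position 11 falls in subsequence A as its term 6, giving 343.
Position 12 → subsequence B, term 6 = 135.

343, 135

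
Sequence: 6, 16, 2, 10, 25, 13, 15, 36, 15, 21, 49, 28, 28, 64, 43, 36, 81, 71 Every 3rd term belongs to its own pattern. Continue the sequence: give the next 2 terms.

45, 100

Split by position mod 3: positions 1, 4, 7, … form one track, and each other residue class forms its own.
Track A = 6, 10, 15, 21, 28, 36: the triangular numbers T_3, T_4, ….
Track B = 16, 25, 36, 49, 64, 81: the squares 4², 5², 6², ….
Track C = 2, 13, 15, 28, 43, 71: a Fibonacci-like recurrence a_n = a_{n-1} + a_{n-2}.
Position 19 → track A, term 7 = 45.
The 20th slot belongs to track B; its 7th term is 100.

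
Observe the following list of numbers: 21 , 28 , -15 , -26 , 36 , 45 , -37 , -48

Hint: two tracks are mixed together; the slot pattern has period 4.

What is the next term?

55

Positions follow the repeating pattern AABB; grouping by letter gives 2 tracks.
Track A: 21, 28, 36, 45 (triangular numbers n(n+1)/2 for n = 6, 7, …).
Track B: -15, -26, -37, -48 (subtracting 11 each time).
The 9th slot belongs to track A; its 5th term is 55.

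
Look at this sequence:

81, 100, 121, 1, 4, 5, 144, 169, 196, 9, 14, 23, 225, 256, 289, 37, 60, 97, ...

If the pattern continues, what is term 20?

Positions follow the repeating pattern AAABBB; grouping by letter gives 2 tracks.
Track A = 81, 100, 121, 144, 169, 196, 225, 256, 289: perfect squares starting at 9².
Track B = 1, 4, 5, 9, 14, 23, 37, 60, 97: each term equals the sum of the previous two.
Position 20 falls in track A as its term 11, giving 361.

361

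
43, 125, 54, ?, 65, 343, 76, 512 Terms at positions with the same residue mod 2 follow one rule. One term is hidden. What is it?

216

Taking every 2nd term gives 2 separate tracks.
Track A: 43, 54, 65, 76. Adding 11 each time.
Track B: 125, ?, 343, 512. The cubes 5³, 6³, 7³, ….
The gap is track B's term 2; the rule gives 216.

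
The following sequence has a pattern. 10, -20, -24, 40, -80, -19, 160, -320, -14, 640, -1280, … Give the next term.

-9

Positions follow the repeating pattern AAB; grouping by letter gives 2 tracks.
Track A: 10, -20, 40, -80, 160, -320, 640, -1280. Multiplying by -2 each time.
Track B: -24, -19, -14. Arithmetic with common difference +5.
Position 12 falls in track B as its term 4, giving -9.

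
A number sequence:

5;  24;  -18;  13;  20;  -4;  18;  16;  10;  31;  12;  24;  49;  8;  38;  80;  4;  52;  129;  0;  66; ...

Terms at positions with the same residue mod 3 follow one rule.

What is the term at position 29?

-12

Split by position mod 3 into 3 tracks.
Stream A = 5, 13, 18, 31, 49, 80, 129: a Fibonacci-like recurrence a_n = a_{n-1} + a_{n-2}.
Stream B = 24, 20, 16, 12, 8, 4, 0: arithmetic, step −4.
Stream C = -18, -4, 10, 24, 38, 52, 66: adding 14 each time.
The 29th slot belongs to stream B; its 10th term is -12.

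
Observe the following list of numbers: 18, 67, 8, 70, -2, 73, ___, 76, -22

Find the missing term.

Split by position mod 2 into 2 tracks.
Track A is 18, 8, -2, ?, -22, which is linear: a_n = 28 − 10·n.
Track B is 67, 70, 73, 76, which is arithmetic, step +3.
Filling track A at index 4 by its rule yields -12.

-12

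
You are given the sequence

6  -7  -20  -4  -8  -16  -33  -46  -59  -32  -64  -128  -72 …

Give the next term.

The slot pattern repeats as AAABBB (period 6), so there are 2 interleaved tracks.
Subsequence A: 6, -7, -20, -33, -46, -59, -72 (arithmetic with common difference −13).
Subsequence B: -4, -8, -16, -32, -64, -128 (multiplying by 2 each time).
Position 14 → subsequence A, term 8 = -85.

-85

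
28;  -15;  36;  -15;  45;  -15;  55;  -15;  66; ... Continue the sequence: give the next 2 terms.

The terms cycle through 2 interleaved subsequences.
Track A = 28, 36, 45, 55, 66: triangular numbers starting at T_7.
Track B = -15, -15, -15, -15: the constant sequence -15.
Term 10 comes from track B (its 5th entry): -15.
Term 11 comes from track A (its 6th entry): 78.

-15, 78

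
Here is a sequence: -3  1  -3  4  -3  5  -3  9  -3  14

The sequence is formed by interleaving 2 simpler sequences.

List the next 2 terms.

Positions 1, 3, 5, … form one subsequence and positions 2, 4, 6, … form another.
Track A: -3, -3, -3, -3, -3 (constant -3).
Track B: 1, 4, 5, 9, 14 (Fibonacci-style (each term is the sum of the two before it)).
Position 11 falls in track A as its term 6, giving -3.
Position 12 falls in track B as its term 6, giving 23.

-3, 23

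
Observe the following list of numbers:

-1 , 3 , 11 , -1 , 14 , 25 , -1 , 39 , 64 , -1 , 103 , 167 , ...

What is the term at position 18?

Reading positions in blocks of 3 reveals the pattern ABB — 2 tracks woven together.
Subsequence A is -1, -1, -1, -1, which is always -1.
Subsequence B is 3, 11, 14, 25, 39, 64, 103, 167, which is each term equals the sum of the previous two.
The 18th slot belongs to subsequence B; its 12th term is 1144.

1144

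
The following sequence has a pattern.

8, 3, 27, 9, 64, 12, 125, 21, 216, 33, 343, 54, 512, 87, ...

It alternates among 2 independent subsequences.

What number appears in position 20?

Taking every 2nd term gives 2 separate tracks.
Stream A: 8, 27, 64, 125, 216, 343, 512 — perfect cubes starting at 2³.
Stream B: 3, 9, 12, 21, 33, 54, 87 — each term equals the sum of the previous two.
The 20th slot belongs to stream B; its 10th term is 369.

369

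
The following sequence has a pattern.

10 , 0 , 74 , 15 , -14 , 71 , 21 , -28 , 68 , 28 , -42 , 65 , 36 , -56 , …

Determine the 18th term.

Split by position mod 3 into 3 tracks.
Track A: 10, 15, 21, 28, 36 (triangular numbers starting at T_4).
Track B: 0, -14, -28, -42, -56 (subtracting 14 each time).
Track C: 74, 71, 68, 65 (linear: a_n = 77 − 3·n).
The 18th slot belongs to track C; its 6th term is 59.

59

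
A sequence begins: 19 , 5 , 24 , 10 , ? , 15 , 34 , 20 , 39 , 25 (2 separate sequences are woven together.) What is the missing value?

29

Odd-indexed and even-indexed terms follow separate rules.
Track A is 19, 24, ?, 34, 39, which is linear: a_n = 14 + 5·n.
Track B is 5, 10, 15, 20, 25, which is linear: a_n = 5·n.
So the missing entry in track A is 29.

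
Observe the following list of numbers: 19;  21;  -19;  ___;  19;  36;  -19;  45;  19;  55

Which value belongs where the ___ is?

Positions 1, 3, 5, … form one subsequence and positions 2, 4, 6, … form another.
Track A: 19, -19, 19, -19, 19. Alternating ±19.
Track B: 21, ?, 36, 45, 55. Triangular numbers n(n+1)/2 for n = 6, 7, ….
Filling track B at index 2 by its rule yields 28.

28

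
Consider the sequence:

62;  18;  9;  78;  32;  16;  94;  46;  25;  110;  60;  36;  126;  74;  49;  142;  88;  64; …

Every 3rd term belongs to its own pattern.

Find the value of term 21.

Split by position mod 3 into 3 tracks.
Subsequence A: 62, 78, 94, 110, 126, 142. Adding 16 each time.
Subsequence B: 18, 32, 46, 60, 74, 88. Linear: a_n = 4 + 14·n.
Subsequence C: 9, 16, 25, 36, 49, 64. The squares 3², 4², 5², ….
Term 21 comes from subsequence C (its 7th entry): 81.

81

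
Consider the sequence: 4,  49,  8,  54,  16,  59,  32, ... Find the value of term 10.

69

Taking every 2nd term gives 2 separate tracks.
Track A: 4, 8, 16, 32 — powers 2^2, 2^3, 2^4, ….
Track B: 49, 54, 59 — linear: a_n = 44 + 5·n.
Position 10 → track B, term 5 = 69.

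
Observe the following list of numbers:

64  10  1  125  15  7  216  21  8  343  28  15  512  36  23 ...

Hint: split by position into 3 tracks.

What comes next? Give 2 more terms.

Split by position mod 3 into 3 tracks.
Track A is 64, 125, 216, 343, 512, which is consecutive cubes n³ from n = 4.
Track B is 10, 15, 21, 28, 36, which is triangular numbers starting at T_4.
Track C is 1, 7, 8, 15, 23, which is each term equals the sum of the previous two.
Position 16 → track A, term 6 = 729.
Position 17 → track B, term 6 = 45.

729, 45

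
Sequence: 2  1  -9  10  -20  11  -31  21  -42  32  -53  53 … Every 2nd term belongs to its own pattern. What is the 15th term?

Split by position mod 2 into 2 tracks.
Track A: 2, -9, -20, -31, -42, -53 — arithmetic with common difference −11.
Track B: 1, 10, 11, 21, 32, 53 — each term equals the sum of the previous two.
The 15th slot belongs to track A; its 8th term is -75.

-75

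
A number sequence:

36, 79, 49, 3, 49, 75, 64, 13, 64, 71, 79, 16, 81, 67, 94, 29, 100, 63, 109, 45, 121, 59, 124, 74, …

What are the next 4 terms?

144, 55, 139, 119

Split by position mod 4 into 4 tracks.
Stream A: 36, 49, 64, 81, 100, 121 (perfect squares starting at 6²).
Stream B: 79, 75, 71, 67, 63, 59 (arithmetic, step −4).
Stream C: 49, 64, 79, 94, 109, 124 (linear: a_n = 34 + 15·n).
Stream D: 3, 13, 16, 29, 45, 74 (each term equals the sum of the previous two).
Term 25 comes from stream A (its 7th entry): 144.
The 26th slot belongs to stream B; its 7th term is 55.
Term 27 comes from stream C (its 7th entry): 139.
Position 28 falls in stream D as its term 7, giving 119.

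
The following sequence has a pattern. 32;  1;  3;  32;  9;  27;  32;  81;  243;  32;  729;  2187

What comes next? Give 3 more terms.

32, 6561, 19683

Reading positions in blocks of 3 reveals the pattern ABB — 2 tracks woven together.
Track A: 32, 32, 32, 32 (the constant sequence 32).
Track B: 1, 3, 9, 27, 81, 243, 729, 2187 (successive powers of 3).
Term 13 comes from track A (its 5th entry): 32.
Position 14 falls in track B as its term 9, giving 6561.
Position 15 → track B, term 10 = 19683.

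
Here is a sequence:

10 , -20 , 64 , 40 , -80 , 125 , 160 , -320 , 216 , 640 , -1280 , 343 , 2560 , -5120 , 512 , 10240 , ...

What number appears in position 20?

The slot pattern repeats as AAB (period 3), so there are 2 interleaved tracks.
Track A is 10, -20, 40, -80, 160, -320, 640, -1280, 2560, -5120, 10240, which is geometric with ratio -2.
Track B is 64, 125, 216, 343, 512, which is consecutive cubes n³ from n = 4.
Position 20 → track A, term 14 = -81920.

-81920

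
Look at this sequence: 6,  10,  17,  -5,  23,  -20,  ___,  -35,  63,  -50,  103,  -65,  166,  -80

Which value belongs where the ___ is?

Split by position mod 2 into 2 tracks.
Stream A: 6, 17, 23, ?, 63, 103, 166. A Fibonacci-like recurrence a_n = a_{n-1} + a_{n-2}.
Stream B: 10, -5, -20, -35, -50, -65, -80. Arithmetic with common difference −15.
Filling stream A at index 4 by its rule yields 40.

40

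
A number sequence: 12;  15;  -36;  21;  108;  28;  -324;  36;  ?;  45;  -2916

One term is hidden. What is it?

The terms cycle through 2 interleaved subsequences.
Subsequence A = 12, -36, 108, -324, ?, -2916: multiplying by -3 each time.
Subsequence B = 15, 21, 28, 36, 45: triangular numbers n(n+1)/2 for n = 5, 6, ….
Subsequence A's pattern makes the blank 972.

972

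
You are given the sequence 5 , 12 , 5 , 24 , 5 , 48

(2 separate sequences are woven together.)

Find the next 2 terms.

5, 96

Positions 1, 3, 5, … form one subsequence and positions 2, 4, 6, … form another.
Stream A: 5, 5, 5 — always 5.
Stream B: 12, 24, 48 — geometric, ×2 each step.
Term 7 comes from stream A (its 4th entry): 5.
Position 8 → stream B, term 4 = 96.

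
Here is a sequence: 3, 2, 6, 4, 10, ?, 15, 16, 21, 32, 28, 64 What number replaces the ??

8

Taking every 2nd term gives 2 separate tracks.
Stream A: 3, 6, 10, 15, 21, 28. Triangular numbers n(n+1)/2 for n = 2, 3, ….
Stream B: 2, 4, ?, 16, 32, 64. Successive powers of 2.
Filling stream B at index 3 by its rule yields 8.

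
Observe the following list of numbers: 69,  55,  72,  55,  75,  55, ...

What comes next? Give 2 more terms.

78, 55

Taking every 2nd term gives 2 separate tracks.
Track A: 69, 72, 75 (arithmetic, step +3).
Track B: 55, 55, 55 (the constant sequence 55).
The 7th slot belongs to track A; its 4th term is 78.
Position 8 → track B, term 4 = 55.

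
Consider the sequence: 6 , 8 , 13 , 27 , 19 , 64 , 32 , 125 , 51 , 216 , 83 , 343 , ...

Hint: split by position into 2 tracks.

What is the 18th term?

1000

Positions 1, 3, 5, … form one subsequence and positions 2, 4, 6, … form another.
Track A: 6, 13, 19, 32, 51, 83. Fibonacci-style (each term is the sum of the two before it).
Track B: 8, 27, 64, 125, 216, 343. Consecutive cubes n³ from n = 2.
The 18th slot belongs to track B; its 9th term is 1000.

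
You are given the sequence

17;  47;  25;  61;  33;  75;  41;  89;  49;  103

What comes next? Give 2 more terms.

Taking every 2nd term gives 2 separate tracks.
Subsequence A = 17, 25, 33, 41, 49: arithmetic with common difference +8.
Subsequence B = 47, 61, 75, 89, 103: arithmetic, step +14.
Position 11 → subsequence A, term 6 = 57.
Term 12 comes from subsequence B (its 6th entry): 117.

57, 117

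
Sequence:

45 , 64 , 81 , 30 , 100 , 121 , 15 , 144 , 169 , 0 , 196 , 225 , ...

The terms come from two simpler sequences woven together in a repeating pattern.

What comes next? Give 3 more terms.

Positions follow the repeating pattern ABB; grouping by letter gives 2 tracks.
Subsequence A = 45, 30, 15, 0: linear: a_n = 60 − 15·n.
Subsequence B = 64, 81, 100, 121, 144, 169, 196, 225: consecutive squares n² from n = 8.
Term 13 comes from subsequence A (its 5th entry): -15.
Position 14 falls in subsequence B as its term 9, giving 256.
The 15th slot belongs to subsequence B; its 10th term is 289.

-15, 256, 289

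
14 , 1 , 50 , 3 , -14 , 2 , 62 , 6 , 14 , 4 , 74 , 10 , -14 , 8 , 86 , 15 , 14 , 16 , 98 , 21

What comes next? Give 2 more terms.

-14, 32

The terms cycle through 4 interleaved subsequences.
Track A = 14, -14, 14, -14, 14: oscillating between 14 and -14.
Track B = 1, 2, 4, 8, 16: successive powers of 2.
Track C = 50, 62, 74, 86, 98: linear: a_n = 38 + 12·n.
Track D = 3, 6, 10, 15, 21: the triangular numbers T_2, T_3, ….
Position 21 falls in track A as its term 6, giving -14.
Position 22 falls in track B as its term 6, giving 32.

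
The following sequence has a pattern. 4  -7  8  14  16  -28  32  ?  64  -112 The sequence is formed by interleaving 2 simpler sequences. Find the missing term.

56

Taking every 2nd term gives 2 separate tracks.
Track A is 4, 8, 16, 32, 64, which is powers of 2.
Track B is -7, 14, -28, ?, -112, which is geometric with ratio -2.
Track B's pattern makes the blank 56.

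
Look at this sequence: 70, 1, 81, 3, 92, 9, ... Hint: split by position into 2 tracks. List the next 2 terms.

Odd-indexed and even-indexed terms follow separate rules.
Track A: 70, 81, 92 (arithmetic with common difference +11).
Track B: 1, 3, 9 (geometric, ×3 each step).
Term 7 comes from track A (its 4th entry): 103.
Position 8 falls in track B as its term 4, giving 27.

103, 27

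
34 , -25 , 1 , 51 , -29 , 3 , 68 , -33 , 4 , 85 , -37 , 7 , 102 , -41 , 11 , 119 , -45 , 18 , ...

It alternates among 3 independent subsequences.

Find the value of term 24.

Read the sequence 3 terms at a time; column i is its own pattern.
Track A = 34, 51, 68, 85, 102, 119: adding 17 each time.
Track B = -25, -29, -33, -37, -41, -45: linear: a_n = -21 − 4·n.
Track C = 1, 3, 4, 7, 11, 18: a Fibonacci-like recurrence a_n = a_{n-1} + a_{n-2}.
Position 24 → track C, term 8 = 47.

47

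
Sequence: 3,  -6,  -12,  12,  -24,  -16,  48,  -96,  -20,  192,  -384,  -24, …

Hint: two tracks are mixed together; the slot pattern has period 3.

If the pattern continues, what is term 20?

Positions follow the repeating pattern AAB; grouping by letter gives 2 tracks.
Track A: 3, -6, 12, -24, 48, -96, 192, -384 — multiplying by -2 each time.
Track B: -12, -16, -20, -24 — arithmetic with common difference −4.
The 20th slot belongs to track A; its 14th term is -24576.

-24576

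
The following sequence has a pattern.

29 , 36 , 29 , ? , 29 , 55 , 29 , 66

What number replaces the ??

Taking every 2nd term gives 2 separate tracks.
Subsequence A: 29, 29, 29, 29 (constant 29).
Subsequence B: 36, ?, 55, 66 (triangular numbers starting at T_8).
Subsequence B's pattern makes the blank 45.

45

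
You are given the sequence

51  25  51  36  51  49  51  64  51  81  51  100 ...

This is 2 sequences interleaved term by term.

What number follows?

51

Taking every 2nd term gives 2 separate tracks.
Track A is 51, 51, 51, 51, 51, 51, which is always 51.
Track B is 25, 36, 49, 64, 81, 100, which is perfect squares starting at 5².
Position 13 falls in track A as its term 7, giving 51.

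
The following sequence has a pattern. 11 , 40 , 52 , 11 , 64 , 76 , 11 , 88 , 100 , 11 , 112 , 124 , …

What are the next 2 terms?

11, 136

The slot pattern repeats as ABB (period 3), so there are 2 interleaved tracks.
Stream A: 11, 11, 11, 11 (always 11).
Stream B: 40, 52, 64, 76, 88, 100, 112, 124 (arithmetic, step +12).
Position 13 → stream A, term 5 = 11.
The 14th slot belongs to stream B; its 9th term is 136.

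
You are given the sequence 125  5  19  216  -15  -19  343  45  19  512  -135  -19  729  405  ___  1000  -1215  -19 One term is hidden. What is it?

19

Read the sequence 3 terms at a time; column i is its own pattern.
Subsequence A: 125, 216, 343, 512, 729, 1000 (consecutive cubes n³ from n = 5).
Subsequence B: 5, -15, 45, -135, 405, -1215 (geometric, ×-3 each step).
Subsequence C: 19, -19, 19, -19, ?, -19 (the oscillation 19·(−1)^(n+1)).
So the missing entry in subsequence C is 19.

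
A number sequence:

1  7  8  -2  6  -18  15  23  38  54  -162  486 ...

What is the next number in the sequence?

Reading positions in blocks of 6 reveals the pattern AAABBB — 2 tracks woven together.
Subsequence A: 1, 7, 8, 15, 23, 38 — Fibonacci-style (each term is the sum of the two before it).
Subsequence B: -2, 6, -18, 54, -162, 486 — geometric with ratio -3.
Position 13 falls in subsequence A as its term 7, giving 61.

61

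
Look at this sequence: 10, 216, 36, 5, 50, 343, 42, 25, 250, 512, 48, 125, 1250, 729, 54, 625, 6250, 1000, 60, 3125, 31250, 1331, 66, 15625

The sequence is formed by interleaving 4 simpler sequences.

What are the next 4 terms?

156250, 1728, 72, 78125

Split by position mod 4 into 4 tracks.
Stream A = 10, 50, 250, 1250, 6250, 31250: geometric, ×5 each step.
Stream B = 216, 343, 512, 729, 1000, 1331: the cubes 6³, 7³, 8³, ….
Stream C = 36, 42, 48, 54, 60, 66: adding 6 each time.
Stream D = 5, 25, 125, 625, 3125, 15625: powers of 5.
Position 25 → stream A, term 7 = 156250.
Position 26 → stream B, term 7 = 1728.
Position 27 → stream C, term 7 = 72.
Position 28 falls in stream D as its term 7, giving 78125.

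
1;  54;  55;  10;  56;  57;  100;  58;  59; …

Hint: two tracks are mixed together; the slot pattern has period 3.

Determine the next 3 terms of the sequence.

1000, 60, 61

Positions follow the repeating pattern ABB; grouping by letter gives 2 tracks.
Track A: 1, 10, 100 (multiplying by 10 each time).
Track B: 54, 55, 56, 57, 58, 59 (linear: a_n = 53 + n).
Position 10 → track A, term 4 = 1000.
Position 11 falls in track B as its term 7, giving 60.
Position 12 falls in track B as its term 8, giving 61.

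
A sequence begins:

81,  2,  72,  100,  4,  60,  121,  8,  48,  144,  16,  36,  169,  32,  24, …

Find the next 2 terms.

The terms cycle through 3 interleaved subsequences.
Track A is 81, 100, 121, 144, 169, which is the squares 9², 10², 11², ….
Track B is 2, 4, 8, 16, 32, which is geometric with ratio 2.
Track C is 72, 60, 48, 36, 24, which is arithmetic, step −12.
The 16th slot belongs to track A; its 6th term is 196.
Position 17 falls in track B as its term 6, giving 64.

196, 64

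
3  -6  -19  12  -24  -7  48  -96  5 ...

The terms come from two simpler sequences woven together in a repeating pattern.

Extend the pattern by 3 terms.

192, -384, 17

Positions follow the repeating pattern AAB; grouping by letter gives 2 tracks.
Stream A is 3, -6, 12, -24, 48, -96, which is geometric with ratio -2.
Stream B is -19, -7, 5, which is arithmetic, step +12.
Term 10 comes from stream A (its 7th entry): 192.
Position 11 → stream A, term 8 = -384.
Term 12 comes from stream B (its 4th entry): 17.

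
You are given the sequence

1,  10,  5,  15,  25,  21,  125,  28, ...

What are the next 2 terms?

The terms cycle through 2 interleaved subsequences.
Track A: 1, 5, 25, 125. Powers 5^0, 5^1, 5^2, ….
Track B: 10, 15, 21, 28. The triangular numbers T_4, T_5, ….
The 9th slot belongs to track A; its 5th term is 625.
The 10th slot belongs to track B; its 5th term is 36.

625, 36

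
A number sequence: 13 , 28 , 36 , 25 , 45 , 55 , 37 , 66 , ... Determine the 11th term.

Reading positions in blocks of 3 reveals the pattern ABB — 2 tracks woven together.
Subsequence A: 13, 25, 37. Arithmetic, step +12.
Subsequence B: 28, 36, 45, 55, 66. Triangular numbers starting at T_7.
Term 11 comes from subsequence B (its 7th entry): 91.

91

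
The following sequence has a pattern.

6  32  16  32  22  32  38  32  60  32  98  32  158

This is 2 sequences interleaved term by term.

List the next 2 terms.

Odd-indexed and even-indexed terms follow separate rules.
Track A: 6, 16, 22, 38, 60, 98, 158. Fibonacci-style (each term is the sum of the two before it).
Track B: 32, 32, 32, 32, 32, 32. Constant 32.
The 14th slot belongs to track B; its 7th term is 32.
Position 15 → track A, term 8 = 256.

32, 256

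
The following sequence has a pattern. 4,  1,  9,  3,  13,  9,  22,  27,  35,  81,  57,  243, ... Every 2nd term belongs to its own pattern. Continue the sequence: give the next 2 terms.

92, 729

The terms cycle through 2 interleaved subsequences.
Subsequence A: 4, 9, 13, 22, 35, 57 — Fibonacci-style (each term is the sum of the two before it).
Subsequence B: 1, 3, 9, 27, 81, 243 — geometric with ratio 3.
Term 13 comes from subsequence A (its 7th entry): 92.
Position 14 falls in subsequence B as its term 7, giving 729.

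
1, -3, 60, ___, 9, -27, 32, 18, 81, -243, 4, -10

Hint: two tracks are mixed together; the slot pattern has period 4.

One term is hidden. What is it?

The slot pattern repeats as AABB (period 4), so there are 2 interleaved tracks.
Track A: 1, -3, 9, -27, 81, -243 (multiplying by -3 each time).
Track B: 60, ?, 32, 18, 4, -10 (arithmetic with common difference −14).
Track B's pattern makes the blank 46.

46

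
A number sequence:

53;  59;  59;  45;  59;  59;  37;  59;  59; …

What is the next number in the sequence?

29

Reading positions in blocks of 3 reveals the pattern ABB — 2 tracks woven together.
Stream A is 53, 45, 37, which is subtracting 8 each time.
Stream B is 59, 59, 59, 59, 59, 59, which is constant 59.
Position 10 → stream A, term 4 = 29.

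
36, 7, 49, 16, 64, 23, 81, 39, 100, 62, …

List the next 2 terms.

121, 101

Positions 1, 3, 5, … form one subsequence and positions 2, 4, 6, … form another.
Track A = 36, 49, 64, 81, 100: consecutive squares n² from n = 6.
Track B = 7, 16, 23, 39, 62: a Fibonacci-like recurrence a_n = a_{n-1} + a_{n-2}.
The 11th slot belongs to track A; its 6th term is 121.
Term 12 comes from track B (its 6th entry): 101.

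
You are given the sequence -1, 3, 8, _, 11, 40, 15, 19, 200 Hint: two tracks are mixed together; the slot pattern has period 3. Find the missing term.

7

Reading positions in blocks of 3 reveals the pattern AAB — 2 tracks woven together.
Subsequence A: -1, 3, ?, 11, 15, 19 — linear: a_n = -5 + 4·n.
Subsequence B: 8, 40, 200 — a geometric progression (common ratio 5).
Subsequence A's pattern makes the blank 7.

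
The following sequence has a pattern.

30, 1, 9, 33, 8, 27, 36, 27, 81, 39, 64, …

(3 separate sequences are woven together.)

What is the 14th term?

Split by position mod 3: positions 1, 4, 7, … form one track, and each other residue class forms its own.
Subsequence A: 30, 33, 36, 39. Arithmetic with common difference +3.
Subsequence B: 1, 8, 27, 64. The cubes 1³, 2³, 3³, ….
Subsequence C: 9, 27, 81. Successive powers of 3.
The 14th slot belongs to subsequence B; its 5th term is 125.

125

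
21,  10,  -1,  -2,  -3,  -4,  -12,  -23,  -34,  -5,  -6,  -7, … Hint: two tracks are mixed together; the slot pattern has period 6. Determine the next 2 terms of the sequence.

-45, -56

The slot pattern repeats as AAABBB (period 6), so there are 2 interleaved tracks.
Subsequence A: 21, 10, -1, -12, -23, -34 — subtracting 11 each time.
Subsequence B: -2, -3, -4, -5, -6, -7 — arithmetic with common difference −1.
Term 13 comes from subsequence A (its 7th entry): -45.
Position 14 falls in subsequence A as its term 8, giving -56.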